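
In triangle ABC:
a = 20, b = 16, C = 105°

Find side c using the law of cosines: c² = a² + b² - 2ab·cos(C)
c² = 20² + 16² − 2·20·16·cos(105°)
cos(105°) ≈ -0.258819
c² ≈ 400 + 256 − 640·(-0.258819) ≈ 656 + 165.644 ≈ 821.644
c ≈ √821.644 ≈ 28.6643

c = 28.66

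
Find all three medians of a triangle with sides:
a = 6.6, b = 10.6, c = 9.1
Median formula: m_a = ½√(2b² + 2c² − a²) (and cyclically). a² = 43.56, b² = 112.36, c² = 82.81.
m_a = ½√(2·112.36 + 2·82.81 − 43.56) = ½√346.78 ≈ ½·18.622 ≈ 9.31101
m_b = ½√(2·43.56 + 2·82.81 − 112.36) = ½√140.38 ≈ ½·11.8482 ≈ 5.9241
m_c = ½√(2·43.56 + 2·112.36 − 82.81) = ½√229.03 ≈ ½·15.1337 ≈ 7.56687

m_a = 9.311, m_b = 5.924, m_c = 7.567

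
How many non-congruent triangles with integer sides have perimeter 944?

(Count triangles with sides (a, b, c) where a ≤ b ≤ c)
Let a ≤ b ≤ c with a + b + c = 944. The only binding inequality is a + b > c, i.e. 944 − c > c, so c < 944/2; and c ≥ 944/3 since c is the largest side.
So 315 ≤ c ≤ 471. For each c, b runs from ⌈(944 − c)/2⌉ up to c (then a = 944 − b − c satisfies 1 ≤ a ≤ b automatically), giving c − ⌈(944 − c)/2⌉ + 1 choices.
Summing over c: 1 + 3 + 4 + 6 + … + 234 + 235  (157 terms, c = 315, …, 471) = 18565
Check (closed form: nearest integer to p²/48 for even p, (p+3)²/48 for odd p): 944²/48 = 891136/48 ≈ 18565.33 → 18565

18565 triangles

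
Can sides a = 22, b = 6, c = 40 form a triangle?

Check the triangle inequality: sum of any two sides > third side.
a + b vs c: 22 + 6 = 28 ≤ 40  ✗
a + c vs b: 22 + 40 = 62 > 6  ✓
b + c vs a: 6 + 40 = 46 > 22  ✓

No: 22 + 6 = 28 is not > 40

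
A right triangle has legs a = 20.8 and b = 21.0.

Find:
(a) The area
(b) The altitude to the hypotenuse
(a) The legs are perpendicular, so Area = ½·a·b = ½·20.8·21.0 = ½·436.8 = 218.4
(b) Hypotenuse c = √(a² + b²) = √(432.64 + 441) = √873.64 ≈ 29.5574
    Area = ½·c·h_c  ⇒  h_c = 2·Area/c = 436.8/29.5574 ≈ 14.778

Area = 218.4, h_c = 14.78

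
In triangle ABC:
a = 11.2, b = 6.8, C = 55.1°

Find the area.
Two sides and the included angle (SAS): A = ½·a·b·sin(C) = ½·11.2·6.8·sin(55.1°)
sin(55.1°) ≈ 0.820152
A ≈ ½·76.16·0.820152 = 38.08·0.820152 ≈ 31.2314

Area = 31.23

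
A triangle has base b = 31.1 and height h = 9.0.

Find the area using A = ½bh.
A = ½·b·h = ½·31.1·9.0 = ½·279.9 = 139.95

Area = 139.95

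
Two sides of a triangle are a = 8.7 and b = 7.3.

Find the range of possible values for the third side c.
Triangle inequality: |a − b| < c < a + b
|a − b| = |8.7 − 7.3| = 1.4
a + b = 8.7 + 7.3 = 16

1.4 < c < 16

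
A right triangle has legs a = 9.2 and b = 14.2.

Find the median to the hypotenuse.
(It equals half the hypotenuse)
Hypotenuse c = √(a² + b²) = √(84.64 + 201.64) = √286.28 ≈ 16.9198
Median to hypotenuse = c/2 ≈ 16.9198/2 ≈ 8.45991

Median = 8.46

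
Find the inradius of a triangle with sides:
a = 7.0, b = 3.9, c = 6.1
r = Area/s where s is the semi-perimeter.
s = (7.0 + 3.9 + 6.1)/2 = 17/2 = 8.5
Area = √(s(s−a)(s−b)(s−c)) = √(8.5·1.5·4.6·2.4) ≈ √140.76 ≈ 11.8642
r ≈ 11.8642/8.5 ≈ 1.39579

r = 1.396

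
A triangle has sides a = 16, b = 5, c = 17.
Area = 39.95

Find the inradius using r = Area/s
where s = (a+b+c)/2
s = (16 + 5 + 17)/2 = 38/2 = 19
r = Area/s = 39.95/19 ≈ 2.10263

r = 2.103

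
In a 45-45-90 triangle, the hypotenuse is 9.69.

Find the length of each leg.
In a 45-45-90 triangle hypotenuse = leg·√2, so leg = hypotenuse/√2.
Leg = 9.69/√2 ≈ 9.69/1.41421 ≈ 6.85186

Each leg = 6.852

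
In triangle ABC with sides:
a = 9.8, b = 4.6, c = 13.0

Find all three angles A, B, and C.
Law of cosines for each angle (a² = 96.04, b² = 21.16, c² = 169):
cos(A) = (b² + c² − a²)/(2bc) = (21.16 + 169 − 96.04)/(2·4.6·13.0) = 94.12/119.6 ≈ 0.786957  ⇒  A ≈ 38.098°
cos(B) = (a² + c² − b²)/(2ac) = (96.04 + 169 − 21.16)/(2·9.8·13.0) = 243.88/254.8 ≈ 0.957143  ⇒  B ≈ 16.835°
cos(C) = (a² + b² − c²)/(2ab) = (96.04 + 21.16 − 169)/(2·9.8·4.6) = -51.8/90.16 ≈ -0.574534  ⇒  C ≈ 125.067°
Check: A + B + C ≈ 180°

A = 38.1°, B = 16.83°, C = 125.1°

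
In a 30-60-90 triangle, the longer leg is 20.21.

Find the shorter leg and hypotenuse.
In a 30-60-90 triangle the sides are in ratio 1 : √3 : 2, so short leg = long leg/√3 and hypotenuse = 2·(short leg).
Short leg = 20.21/√3 ≈ 20.21/1.73205 ≈ 11.6682
Hypotenuse = 2·11.6682 ≈ 23.3365

Short leg = 11.67, Hypotenuse = 23.34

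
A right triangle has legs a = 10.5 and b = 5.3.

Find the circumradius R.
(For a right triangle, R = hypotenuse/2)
Hypotenuse c = √(a² + b²) = √(110.25 + 28.09) = √138.34 ≈ 11.7618
R = c/2 ≈ 11.7618/2 ≈ 5.8809

R = 5.881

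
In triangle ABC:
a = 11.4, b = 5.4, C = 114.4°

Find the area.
Two sides and the included angle (SAS): A = ½·a·b·sin(C) = ½·11.4·5.4·sin(114.4°)
sin(114.4°) ≈ 0.910684
A ≈ ½·61.56·0.910684 = 30.78·0.910684 ≈ 28.0308

Area = 28.03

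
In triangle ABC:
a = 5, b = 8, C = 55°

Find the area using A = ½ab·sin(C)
A = ½·a·b·sin(C) = ½·5·8·sin(55°)
sin(55°) ≈ 0.819152
A ≈ ½·40·0.819152 = 20·0.819152 ≈ 16.383

Area = 16.38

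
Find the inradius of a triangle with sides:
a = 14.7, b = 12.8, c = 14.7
r = Area/s where s is the semi-perimeter.
s = (14.7 + 12.8 + 14.7)/2 = 42.2/2 = 21.1
Area = √(s(s−a)(s−b)(s−c)) = √(21.1·6.4·8.3·6.4) ≈ √7173.32 ≈ 84.6955
r ≈ 84.6955/21.1 ≈ 4.014

r = 4.014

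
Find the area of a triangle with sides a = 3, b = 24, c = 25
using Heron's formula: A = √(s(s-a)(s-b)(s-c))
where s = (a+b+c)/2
s = (3 + 24 + 25)/2 = 52/2 = 26
s − a = 23, s − b = 2, s − c = 1
s(s−a)(s−b)(s−c) = 26·23·2·1 = 1196
Area = √1196 ≈ 34.5832

s = 26.0, Area = 34.58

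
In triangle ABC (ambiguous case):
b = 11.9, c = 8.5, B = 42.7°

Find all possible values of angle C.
b/sin(B) = c/sin(C)  ⇒  sin(C) = c·sin(B)/b = 8.5·sin(42.7°)/11.9
sin(42.7°) ≈ 0.67816
sin(C) ≈ 8.5·0.67816/11.9 ≈ 5.76436/11.9 ≈ 0.4844
Candidate 1: C₁ = arcsin(0.4844) ≈ 28.9732°  →  A = 180° − 42.7° − 28.9732° ≈ 108.327° > 0, valid
Candidate 2: C₂ = 180° − C₁ ≈ 151.027°  →  A = 180° − 42.7° − 151.027° ≈ -13.7268° ≤ 0, not a valid triangle

C = 28.97° (one solution)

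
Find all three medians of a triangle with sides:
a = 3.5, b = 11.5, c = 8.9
Median formula: m_a = ½√(2b² + 2c² − a²) (and cyclically). a² = 12.25, b² = 132.25, c² = 79.21.
m_a = ½√(2·132.25 + 2·79.21 − 12.25) = ½√410.67 ≈ ½·20.265 ≈ 10.1325
m_b = ½√(2·12.25 + 2·79.21 − 132.25) = ½√50.67 ≈ ½·7.11829 ≈ 3.55914
m_c = ½√(2·12.25 + 2·132.25 − 79.21) = ½√209.79 ≈ ½·14.4841 ≈ 7.24206

m_a = 10.13, m_b = 3.559, m_c = 7.242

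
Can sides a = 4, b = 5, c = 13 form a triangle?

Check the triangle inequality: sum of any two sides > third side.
a + b vs c: 4 + 5 = 9 ≤ 13  ✗
a + c vs b: 4 + 13 = 17 > 5  ✓
b + c vs a: 5 + 13 = 18 > 4  ✓

No: 4 + 5 = 9 is not > 13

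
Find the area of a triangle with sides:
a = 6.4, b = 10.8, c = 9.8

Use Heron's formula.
s = (6.4 + 10.8 + 9.8)/2 = 27/2 = 13.5
s − a = 7.1, s − b = 2.7, s − c = 3.7
s(s−a)(s−b)(s−c) = 13.5·7.1·2.7·3.7 ≈ 957.542
Area = √957.542 ≈ 30.9442

Area = 30.94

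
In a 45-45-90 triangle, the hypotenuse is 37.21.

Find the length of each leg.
In a 45-45-90 triangle hypotenuse = leg·√2, so leg = hypotenuse/√2.
Leg = 37.21/√2 ≈ 37.21/1.41421 ≈ 26.3114

Each leg = 26.31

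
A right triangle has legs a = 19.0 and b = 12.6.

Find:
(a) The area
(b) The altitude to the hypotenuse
(a) The legs are perpendicular, so Area = ½·a·b = ½·19.0·12.6 = ½·239.4 = 119.7
(b) Hypotenuse c = √(a² + b²) = √(361 + 158.76) = √519.76 ≈ 22.7982
    Area = ½·c·h_c  ⇒  h_c = 2·Area/c = 239.4/22.7982 ≈ 10.5008

Area = 119.7, h_c = 10.5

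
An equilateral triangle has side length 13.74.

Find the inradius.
r = Area/s with s the semi-perimeter.
Area = (√3/4)·13.74² = (√3/4)·188.7876 ≈ 0.433013·188.7876 ≈ 81.7474
s = 3·13.74/2 = 20.61
r ≈ 81.7474/20.61 ≈ 3.9664
(Equivalently r = side/(2√3) = 13.74/3.4641 ≈ 3.9664.)

r = 3.966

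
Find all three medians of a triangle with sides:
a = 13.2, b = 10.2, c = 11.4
Median formula: m_a = ½√(2b² + 2c² − a²) (and cyclically). a² = 174.24, b² = 104.04, c² = 129.96.
m_a = ½√(2·104.04 + 2·129.96 − 174.24) = ½√293.76 ≈ ½·17.1394 ≈ 8.56971
m_b = ½√(2·174.24 + 2·129.96 − 104.04) = ½√504.36 ≈ ½·22.458 ≈ 11.229
m_c = ½√(2·174.24 + 2·104.04 − 129.96) = ½√426.6 ≈ ½·20.6543 ≈ 10.3271

m_a = 8.57, m_b = 11.23, m_c = 10.33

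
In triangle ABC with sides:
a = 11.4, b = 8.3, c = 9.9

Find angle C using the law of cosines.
c² = a² + b² − 2ab·cos(C)  ⇒  cos(C) = (a² + b² − c²)/(2ab)
cos(C) = (11.4² + 8.3² − 9.9²)/(2·11.4·8.3) = (129.96 + 68.89 − 98.01)/189.24 = 100.84/189.24 ≈ 0.532868
C = arccos(0.532868) ≈ 57.8005°

C = 57.8°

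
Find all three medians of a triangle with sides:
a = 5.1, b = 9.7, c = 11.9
Median formula: m_a = ½√(2b² + 2c² − a²) (and cyclically). a² = 26.01, b² = 94.09, c² = 141.61.
m_a = ½√(2·94.09 + 2·141.61 − 26.01) = ½√445.39 ≈ ½·21.1043 ≈ 10.5521
m_b = ½√(2·26.01 + 2·141.61 − 94.09) = ½√241.15 ≈ ½·15.529 ≈ 7.7645
m_c = ½√(2·26.01 + 2·94.09 − 141.61) = ½√98.59 ≈ ½·9.92925 ≈ 4.96462

m_a = 10.55, m_b = 7.765, m_c = 4.965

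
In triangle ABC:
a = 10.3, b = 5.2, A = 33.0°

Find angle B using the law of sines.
a/sin(A) = b/sin(B)  ⇒  sin(B) = b·sin(A)/a = 5.2·sin(33.0°)/10.3
sin(33.0°) ≈ 0.544639
sin(B) ≈ 5.2·0.544639/10.3 ≈ 2.83212/10.3 ≈ 0.274963
B = arcsin(0.274963) ≈ 15.9598°
(Since b ≤ a we need B ≤ A, so the obtuse alternative 180° − 15.9598° ≈ 164.04° is rejected.)

B = 15.96°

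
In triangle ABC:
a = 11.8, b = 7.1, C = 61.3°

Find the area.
Two sides and the included angle (SAS): A = ½·a·b·sin(C) = ½·11.8·7.1·sin(61.3°)
sin(61.3°) ≈ 0.877146
A ≈ ½·83.78·0.877146 = 41.89·0.877146 ≈ 36.7437

Area = 36.74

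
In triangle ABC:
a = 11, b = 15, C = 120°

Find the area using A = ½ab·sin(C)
A = ½·a·b·sin(C) = ½·11·15·sin(120°)
sin(120°) ≈ 0.866025
A ≈ ½·165·0.866025 = 82.5·0.866025 ≈ 71.4471

Area = 71.45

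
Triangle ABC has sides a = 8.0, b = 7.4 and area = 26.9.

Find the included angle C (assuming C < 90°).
Area = ½·a·b·sin(C)  ⇒  sin(C) = 2·Area/(a·b) = 2·26.9/(8.0·7.4) = 53.8/59.2 ≈ 0.908784
C = arcsin(0.908784) ≈ 65.3378° (taking the acute solution since C < 90°)

C = 65.34°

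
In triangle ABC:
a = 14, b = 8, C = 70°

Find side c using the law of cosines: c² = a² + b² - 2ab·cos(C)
c² = 14² + 8² − 2·14·8·cos(70°)
cos(70°) ≈ 0.34202
c² ≈ 196 + 64 − 224·(0.34202) ≈ 260 − 76.6125 ≈ 183.387
c ≈ √183.387 ≈ 13.5421

c = 13.54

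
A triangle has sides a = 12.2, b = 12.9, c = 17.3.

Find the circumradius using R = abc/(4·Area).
First find the area with Heron's formula.
s = (12.2 + 12.9 + 17.3)/2 = 21.2
Area = √(s(s−a)(s−b)(s−c)) = √(21.2·9·8.3·3.9) ≈ √6176.2 ≈ 78.5888
abc = 12.2·12.9·17.3 = 2722.674
R = abc/(4·Area) ≈ 2722.674/(4·78.5888) = 2722.674/314.355 ≈ 8.66114

R = 8.661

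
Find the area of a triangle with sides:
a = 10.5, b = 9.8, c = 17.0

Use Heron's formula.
s = (10.5 + 9.8 + 17.0)/2 = 37.3/2 = 18.65
s − a = 8.15, s − b = 8.85, s − c = 1.65
s(s−a)(s−b)(s−c) = 18.65·8.15·8.85·1.65 ≈ 2219.54
Area = √2219.54 ≈ 47.112

Area = 47.11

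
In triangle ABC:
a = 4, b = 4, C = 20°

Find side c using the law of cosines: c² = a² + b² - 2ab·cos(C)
c² = 4² + 4² − 2·4·4·cos(20°)
cos(20°) ≈ 0.939693
c² ≈ 16 + 16 − 32·(0.939693) ≈ 32 − 30.0702 ≈ 1.92984
c ≈ √1.92984 ≈ 1.38919

c = 1.389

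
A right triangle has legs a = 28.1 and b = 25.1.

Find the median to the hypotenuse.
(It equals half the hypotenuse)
Hypotenuse c = √(a² + b²) = √(789.61 + 630.01) = √1419.62 ≈ 37.6778
Median to hypotenuse = c/2 ≈ 37.6778/2 ≈ 18.8389

Median = 18.84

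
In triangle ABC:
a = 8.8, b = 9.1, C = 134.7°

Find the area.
Two sides and the included angle (SAS): A = ½·a·b·sin(C) = ½·8.8·9.1·sin(134.7°)
sin(134.7°) ≈ 0.710799
A ≈ ½·80.08·0.710799 = 40.04·0.710799 ≈ 28.4604

Area = 28.46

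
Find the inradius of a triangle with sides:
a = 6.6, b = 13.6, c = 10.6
r = Area/s where s is the semi-perimeter.
s = (6.6 + 13.6 + 10.6)/2 = 30.8/2 = 15.4
Area = √(s(s−a)(s−b)(s−c)) = √(15.4·8.8·1.8·4.8) ≈ √1170.89 ≈ 34.2183
r ≈ 34.2183/15.4 ≈ 2.22197

r = 2.222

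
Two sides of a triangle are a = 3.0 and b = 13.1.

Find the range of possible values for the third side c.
Triangle inequality: |a − b| < c < a + b
|a − b| = |3.0 − 13.1| = 10.1
a + b = 3.0 + 13.1 = 16.1

10.1 < c < 16.1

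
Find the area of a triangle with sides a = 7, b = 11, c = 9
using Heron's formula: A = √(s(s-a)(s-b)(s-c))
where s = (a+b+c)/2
s = (7 + 11 + 9)/2 = 27/2 = 13.5
s − a = 6.5, s − b = 2.5, s − c = 4.5
s(s−a)(s−b)(s−c) = 13.5·6.5·2.5·4.5 = 987.1875
Area = √987.1875 ≈ 31.4195

s = 13.5, Area = 31.42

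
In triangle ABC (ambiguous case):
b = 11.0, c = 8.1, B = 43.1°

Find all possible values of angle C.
b/sin(B) = c/sin(C)  ⇒  sin(C) = c·sin(B)/b = 8.1·sin(43.1°)/11.0
sin(43.1°) ≈ 0.683274
sin(C) ≈ 8.1·0.683274/11.0 ≈ 5.53452/11.0 ≈ 0.503138
Candidate 1: C₁ = arcsin(0.503138) ≈ 30.2078°  →  A = 180° − 43.1° − 30.2078° ≈ 106.692° > 0, valid
Candidate 2: C₂ = 180° − C₁ ≈ 149.792°  →  A = 180° − 43.1° − 149.792° ≈ -12.8922° ≤ 0, not a valid triangle

C = 30.21° (one solution)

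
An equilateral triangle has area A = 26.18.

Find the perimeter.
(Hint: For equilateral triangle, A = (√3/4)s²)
A = (√3/4)s²  ⇒  s² = 4A/√3 = 4·26.18/√3 = 104.72/1.73205 ≈ 60.4601
s ≈ √60.4601 ≈ 7.77561
Perimeter = 3s ≈ 3·7.77561 ≈ 23.3268

Perimeter = 23.33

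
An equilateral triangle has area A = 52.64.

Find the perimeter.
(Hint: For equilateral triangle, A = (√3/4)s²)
A = (√3/4)s²  ⇒  s² = 4A/√3 = 4·52.64/√3 = 210.56/1.73205 ≈ 121.567
s ≈ √121.567 ≈ 11.0257
Perimeter = 3s ≈ 3·11.0257 ≈ 33.0772

Perimeter = 33.08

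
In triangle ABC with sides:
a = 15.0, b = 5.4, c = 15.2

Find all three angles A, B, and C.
Law of cosines for each angle (a² = 225, b² = 29.16, c² = 231.04):
cos(A) = (b² + c² − a²)/(2bc) = (29.16 + 231.04 − 225)/(2·5.4·15.2) = 35.2/164.16 ≈ 0.214425  ⇒  A ≈ 77.6182°
cos(B) = (a² + c² − b²)/(2ac) = (225 + 231.04 − 29.16)/(2·15.0·15.2) = 426.88/456 ≈ 0.93614  ⇒  B ≈ 20.5868°
cos(C) = (a² + b² − c²)/(2ab) = (225 + 29.16 − 231.04)/(2·15.0·5.4) = 23.12/162 ≈ 0.142716  ⇒  C ≈ 81.795°
Check: A + B + C ≈ 180°

A = 77.62°, B = 20.59°, C = 81.79°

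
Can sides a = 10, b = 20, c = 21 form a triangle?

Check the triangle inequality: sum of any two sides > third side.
a + b vs c: 10 + 20 = 30 > 21  ✓
a + c vs b: 10 + 21 = 31 > 20  ✓
b + c vs a: 20 + 21 = 41 > 10  ✓

Yes, triangle inequality satisfied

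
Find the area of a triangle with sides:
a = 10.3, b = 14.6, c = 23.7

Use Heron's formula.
s = (10.3 + 14.6 + 23.7)/2 = 48.6/2 = 24.3
s − a = 14, s − b = 9.7, s − c = 0.6
s(s−a)(s−b)(s−c) = 24.3·14·9.7·0.6 ≈ 1979.96
Area = √1979.96 ≈ 44.4968

Area = 44.5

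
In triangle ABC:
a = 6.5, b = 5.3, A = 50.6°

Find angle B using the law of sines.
a/sin(A) = b/sin(B)  ⇒  sin(B) = b·sin(A)/a = 5.3·sin(50.6°)/6.5
sin(50.6°) ≈ 0.772734
sin(B) ≈ 5.3·0.772734/6.5 ≈ 4.09549/6.5 ≈ 0.630075
B = arcsin(0.630075) ≈ 39.0557°
(Since b ≤ a we need B ≤ A, so the obtuse alternative 180° − 39.0557° ≈ 140.944° is rejected.)

B = 39.06°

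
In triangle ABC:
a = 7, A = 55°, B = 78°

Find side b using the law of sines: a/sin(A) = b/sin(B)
a/sin(A) = b/sin(B)  ⇒  b = a·sin(B)/sin(A) = 7·sin(78°)/sin(55°)
sin(78°) ≈ 0.978148, sin(55°) ≈ 0.819152
b ≈ 7·0.978148/0.819152 ≈ 6.84703/0.819152 ≈ 8.35868

b = 8.359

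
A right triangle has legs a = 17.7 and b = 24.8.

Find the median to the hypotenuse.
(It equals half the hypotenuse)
Hypotenuse c = √(a² + b²) = √(313.29 + 615.04) = √928.33 ≈ 30.4685
Median to hypotenuse = c/2 ≈ 30.4685/2 ≈ 15.2343

Median = 15.23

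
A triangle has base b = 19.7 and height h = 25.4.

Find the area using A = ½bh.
A = ½·b·h = ½·19.7·25.4 = ½·500.38 = 250.19

Area = 250.19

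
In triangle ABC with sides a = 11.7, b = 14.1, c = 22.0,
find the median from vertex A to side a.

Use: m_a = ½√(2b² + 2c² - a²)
m_a = ½√(2·14.1² + 2·22.0² − 11.7²) = ½√(2·198.81 + 2·484 − 136.89) = ½√(397.62 + 968 − 136.89) = ½√1228.73
√1228.73 ≈ 35.0532, so m_a ≈ 17.5266

m_a = 17.53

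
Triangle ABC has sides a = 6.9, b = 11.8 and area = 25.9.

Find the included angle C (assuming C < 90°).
Area = ½·a·b·sin(C)  ⇒  sin(C) = 2·Area/(a·b) = 2·25.9/(6.9·11.8) = 51.8/81.42 ≈ 0.636207
C = arcsin(0.636207) ≈ 39.5096° (taking the acute solution since C < 90°)

C = 39.51°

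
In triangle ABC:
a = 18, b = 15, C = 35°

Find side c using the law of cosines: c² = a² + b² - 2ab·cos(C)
c² = 18² + 15² − 2·18·15·cos(35°)
cos(35°) ≈ 0.819152
c² ≈ 324 + 225 − 540·(0.819152) ≈ 549 − 442.342 ≈ 106.658
c ≈ √106.658 ≈ 10.3275

c = 10.33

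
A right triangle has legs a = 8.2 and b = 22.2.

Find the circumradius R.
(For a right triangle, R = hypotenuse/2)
Hypotenuse c = √(a² + b²) = √(67.24 + 492.84) = √560.08 ≈ 23.666
R = c/2 ≈ 23.666/2 ≈ 11.833

R = 11.83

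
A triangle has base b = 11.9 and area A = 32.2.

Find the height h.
A = ½·b·h  ⇒  h = 2A/b = 2·32.2/11.9 = 64.4/11.9 ≈ 5.41176

h = 5.412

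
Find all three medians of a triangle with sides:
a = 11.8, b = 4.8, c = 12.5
Median formula: m_a = ½√(2b² + 2c² − a²) (and cyclically). a² = 139.24, b² = 23.04, c² = 156.25.
m_a = ½√(2·23.04 + 2·156.25 − 139.24) = ½√219.34 ≈ ½·14.8101 ≈ 7.40507
m_b = ½√(2·139.24 + 2·156.25 − 23.04) = ½√567.94 ≈ ½·23.8315 ≈ 11.9157
m_c = ½√(2·139.24 + 2·23.04 − 156.25) = ½√168.31 ≈ ½·12.9734 ≈ 6.48672

m_a = 7.405, m_b = 11.92, m_c = 6.487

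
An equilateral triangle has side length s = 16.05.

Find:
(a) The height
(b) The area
(a) The height splits the triangle into two 30-60-90 halves: h = s·√3/2 = 16.05·1.73205/2 ≈ 27.7994/2 ≈ 13.8997
(b) Area = (√3/4)·s² = (√3/4)·16.05² = (√3/4)·257.6025 ≈ 0.433013·257.6025 ≈ 111.545

Height = 13.9, Area = 111.5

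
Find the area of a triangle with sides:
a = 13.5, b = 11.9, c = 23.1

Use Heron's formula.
s = (13.5 + 11.9 + 23.1)/2 = 48.5/2 = 24.25
s − a = 10.75, s − b = 12.35, s − c = 1.15
s(s−a)(s−b)(s−c) = 24.25·10.75·12.35·1.15 ≈ 3702.41
Area = √3702.41 ≈ 60.8475

Area = 60.85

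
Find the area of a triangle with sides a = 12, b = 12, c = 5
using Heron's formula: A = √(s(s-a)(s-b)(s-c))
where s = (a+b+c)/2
s = (12 + 12 + 5)/2 = 29/2 = 14.5
s − a = 2.5, s − b = 2.5, s − c = 9.5
s(s−a)(s−b)(s−c) = 14.5·2.5·2.5·9.5 = 860.9375
Area = √860.9375 ≈ 29.3417

s = 14.5, Area = 29.34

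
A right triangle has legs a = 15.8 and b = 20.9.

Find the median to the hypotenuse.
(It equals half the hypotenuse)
Hypotenuse c = √(a² + b²) = √(249.64 + 436.81) = √686.45 ≈ 26.2002
Median to hypotenuse = c/2 ≈ 26.2002/2 ≈ 13.1001

Median = 13.1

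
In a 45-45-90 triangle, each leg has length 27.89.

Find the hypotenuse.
In a 45-45-90 triangle the sides are in ratio 1 : 1 : √2, so hypotenuse = leg·√2.
Hypotenuse = 27.89·√2 ≈ 27.89·1.41421 ≈ 39.4424

Hypotenuse = 27.89√2 = 39.44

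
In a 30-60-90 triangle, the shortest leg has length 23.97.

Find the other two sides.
In a 30-60-90 triangle the sides are in ratio 1 : √3 : 2 (short leg : long leg : hypotenuse).
Long leg = 23.97·√3 ≈ 23.97·1.73205 ≈ 41.5173
Hypotenuse = 2·23.97 = 47.94

Long leg = 23.97√3 = 41.52, Hypotenuse = 47.94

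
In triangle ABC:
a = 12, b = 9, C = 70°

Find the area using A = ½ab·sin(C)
A = ½·a·b·sin(C) = ½·12·9·sin(70°)
sin(70°) ≈ 0.939693
A ≈ ½·108·0.939693 = 54·0.939693 ≈ 50.7434

Area = 50.74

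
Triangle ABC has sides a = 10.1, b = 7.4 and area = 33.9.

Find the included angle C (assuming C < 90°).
Area = ½·a·b·sin(C)  ⇒  sin(C) = 2·Area/(a·b) = 2·33.9/(10.1·7.4) = 67.8/74.74 ≈ 0.907145
C = arcsin(0.907145) ≈ 65.1137° (taking the acute solution since C < 90°)

C = 65.11°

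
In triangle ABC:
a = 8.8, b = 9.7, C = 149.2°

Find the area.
Two sides and the included angle (SAS): A = ½·a·b·sin(C) = ½·8.8·9.7·sin(149.2°)
sin(149.2°) ≈ 0.512043
A ≈ ½·85.36·0.512043 = 42.68·0.512043 ≈ 21.854

Area = 21.85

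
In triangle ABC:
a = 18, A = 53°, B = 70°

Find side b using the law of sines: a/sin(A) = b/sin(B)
a/sin(A) = b/sin(B)  ⇒  b = a·sin(B)/sin(A) = 18·sin(70°)/sin(53°)
sin(70°) ≈ 0.939693, sin(53°) ≈ 0.798636
b ≈ 18·0.939693/0.798636 ≈ 16.9145/0.798636 ≈ 21.1792

b = 21.18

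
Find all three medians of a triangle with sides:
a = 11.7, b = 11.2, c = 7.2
Median formula: m_a = ½√(2b² + 2c² − a²) (and cyclically). a² = 136.89, b² = 125.44, c² = 51.84.
m_a = ½√(2·125.44 + 2·51.84 − 136.89) = ½√217.67 ≈ ½·14.7536 ≈ 7.37682
m_b = ½√(2·136.89 + 2·51.84 − 125.44) = ½√252.02 ≈ ½·15.8751 ≈ 7.93757
m_c = ½√(2·136.89 + 2·125.44 − 51.84) = ½√472.82 ≈ ½·21.7444 ≈ 10.8722

m_a = 7.377, m_b = 7.938, m_c = 10.87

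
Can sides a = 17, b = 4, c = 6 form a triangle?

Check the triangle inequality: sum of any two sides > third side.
a + b vs c: 17 + 4 = 21 > 6  ✓
a + c vs b: 17 + 6 = 23 > 4  ✓
b + c vs a: 4 + 6 = 10 ≤ 17  ✗

No: 4 + 6 = 10 is not > 17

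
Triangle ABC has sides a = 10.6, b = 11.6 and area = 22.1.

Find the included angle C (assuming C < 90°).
Area = ½·a·b·sin(C)  ⇒  sin(C) = 2·Area/(a·b) = 2·22.1/(10.6·11.6) = 44.2/122.96 ≈ 0.359466
C = arcsin(0.359466) ≈ 21.0674° (taking the acute solution since C < 90°)

C = 21.07°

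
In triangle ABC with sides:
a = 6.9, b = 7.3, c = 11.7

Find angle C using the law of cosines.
c² = a² + b² − 2ab·cos(C)  ⇒  cos(C) = (a² + b² − c²)/(2ab)
cos(C) = (6.9² + 7.3² − 11.7²)/(2·6.9·7.3) = (47.61 + 53.29 − 136.89)/100.74 = -35.99/100.74 ≈ -0.357256
C = arccos(-0.357256) ≈ 110.932°

C = 110.9°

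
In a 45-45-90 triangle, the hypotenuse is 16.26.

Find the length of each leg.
In a 45-45-90 triangle hypotenuse = leg·√2, so leg = hypotenuse/√2.
Leg = 16.26/√2 ≈ 16.26/1.41421 ≈ 11.4976

Each leg = 11.5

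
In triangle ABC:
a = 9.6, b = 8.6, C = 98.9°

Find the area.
Two sides and the included angle (SAS): A = ½·a·b·sin(C) = ½·9.6·8.6·sin(98.9°)
sin(98.9°) ≈ 0.98796
A ≈ ½·82.56·0.98796 = 41.28·0.98796 ≈ 40.783

Area = 40.78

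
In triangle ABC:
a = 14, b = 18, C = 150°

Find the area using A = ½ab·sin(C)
A = ½·a·b·sin(C) = ½·14·18·sin(150°)
sin(150°) ≈ 0.5
A ≈ ½·252·0.5 = 126·0.5 ≈ 63

Area = 63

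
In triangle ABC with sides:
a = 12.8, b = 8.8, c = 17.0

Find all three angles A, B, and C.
Law of cosines for each angle (a² = 163.84, b² = 77.44, c² = 289):
cos(A) = (b² + c² − a²)/(2bc) = (77.44 + 289 − 163.84)/(2·8.8·17.0) = 202.6/299.2 ≈ 0.677139  ⇒  A ≈ 47.3795°
cos(B) = (a² + c² − b²)/(2ac) = (163.84 + 289 − 77.44)/(2·12.8·17.0) = 375.4/435.2 ≈ 0.862592  ⇒  B ≈ 30.3911°
cos(C) = (a² + b² − c²)/(2ab) = (163.84 + 77.44 − 289)/(2·12.8·8.8) = -47.72/225.28 ≈ -0.211825  ⇒  C ≈ 102.229°
Check: A + B + C ≈ 180°

A = 47.38°, B = 30.39°, C = 102.2°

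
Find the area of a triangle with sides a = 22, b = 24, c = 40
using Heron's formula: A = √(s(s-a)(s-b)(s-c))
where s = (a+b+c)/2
s = (22 + 24 + 40)/2 = 86/2 = 43
s − a = 21, s − b = 19, s − c = 3
s(s−a)(s−b)(s−c) = 43·21·19·3 = 51471
Area = √51471 ≈ 226.872

s = 43.0, Area = 226.9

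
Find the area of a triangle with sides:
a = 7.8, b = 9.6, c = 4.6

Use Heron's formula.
s = (7.8 + 9.6 + 4.6)/2 = 22/2 = 11
s − a = 3.2, s − b = 1.4, s − c = 6.4
s(s−a)(s−b)(s−c) = 11·3.2·1.4·6.4 ≈ 315.392
Area = √315.392 ≈ 17.7593

Area = 17.76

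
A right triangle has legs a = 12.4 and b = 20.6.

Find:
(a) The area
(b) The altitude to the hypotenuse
(a) The legs are perpendicular, so Area = ½·a·b = ½·12.4·20.6 = ½·255.44 = 127.72
(b) Hypotenuse c = √(a² + b²) = √(153.76 + 424.36) = √578.12 ≈ 24.0441
    Area = ½·c·h_c  ⇒  h_c = 2·Area/c = 255.44/24.0441 ≈ 10.6238

Area = 127.72, h_c = 10.62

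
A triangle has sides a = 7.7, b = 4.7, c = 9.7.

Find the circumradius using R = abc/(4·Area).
First find the area with Heron's formula.
s = (7.7 + 4.7 + 9.7)/2 = 11.05
Area = √(s(s−a)(s−b)(s−c)) = √(11.05·3.35·6.35·1.35) ≈ √317.333 ≈ 17.8138
abc = 7.7·4.7·9.7 = 351.043
R = abc/(4·Area) ≈ 351.043/(4·17.8138) = 351.043/71.2553 ≈ 4.92655

R = 4.927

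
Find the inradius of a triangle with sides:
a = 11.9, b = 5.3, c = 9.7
r = Area/s where s is the semi-perimeter.
s = (11.9 + 5.3 + 9.7)/2 = 26.9/2 = 13.45
Area = √(s(s−a)(s−b)(s−c)) = √(13.45·1.55·8.15·3.75) ≈ √637.152 ≈ 25.2419
r ≈ 25.2419/13.45 ≈ 1.87672

r = 1.877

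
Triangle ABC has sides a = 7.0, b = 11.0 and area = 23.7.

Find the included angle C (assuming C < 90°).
Area = ½·a·b·sin(C)  ⇒  sin(C) = 2·Area/(a·b) = 2·23.7/(7.0·11.0) = 47.4/77 ≈ 0.615584
C = arcsin(0.615584) ≈ 37.9944° (taking the acute solution since C < 90°)

C = 37.99°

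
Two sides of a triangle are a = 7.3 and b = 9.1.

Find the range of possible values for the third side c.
Triangle inequality: |a − b| < c < a + b
|a − b| = |7.3 − 9.1| = 1.8
a + b = 7.3 + 9.1 = 16.4

1.8 < c < 16.4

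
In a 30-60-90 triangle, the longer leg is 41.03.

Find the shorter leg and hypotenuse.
In a 30-60-90 triangle the sides are in ratio 1 : √3 : 2, so short leg = long leg/√3 and hypotenuse = 2·(short leg).
Short leg = 41.03/√3 ≈ 41.03/1.73205 ≈ 23.6887
Hypotenuse = 2·23.6887 ≈ 47.3774

Short leg = 23.69, Hypotenuse = 47.38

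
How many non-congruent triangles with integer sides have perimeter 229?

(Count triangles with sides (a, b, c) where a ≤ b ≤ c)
Let a ≤ b ≤ c with a + b + c = 229. The only binding inequality is a + b > c, i.e. 229 − c > c, so c < 229/2; and c ≥ 229/3 since c is the largest side.
So 77 ≤ c ≤ 114. For each c, b runs from ⌈(229 − c)/2⌉ up to c (then a = 229 − b − c satisfies 1 ≤ a ≤ b automatically), giving c − ⌈(229 − c)/2⌉ + 1 choices.
Summing over c: 2 + 3 + 5 + 6 + … + 56 + 57  (38 terms, c = 77, …, 114) = 1121
Check (closed form: nearest integer to p²/48 for even p, (p+3)²/48 for odd p): (229+3)²/48 = 232²/48 = 53824/48 ≈ 1121.33 → 1121

1121 triangles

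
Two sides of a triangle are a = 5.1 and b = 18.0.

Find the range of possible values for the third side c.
Triangle inequality: |a − b| < c < a + b
|a − b| = |5.1 − 18.0| = 12.9
a + b = 5.1 + 18.0 = 23.1

12.9 < c < 23.1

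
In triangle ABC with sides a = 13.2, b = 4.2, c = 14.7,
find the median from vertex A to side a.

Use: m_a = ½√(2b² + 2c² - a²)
m_a = ½√(2·4.2² + 2·14.7² − 13.2²) = ½√(2·17.64 + 2·216.09 − 174.24) = ½√(35.28 + 432.18 − 174.24) = ½√293.22
√293.22 ≈ 17.1237, so m_a ≈ 8.56183

m_a = 8.562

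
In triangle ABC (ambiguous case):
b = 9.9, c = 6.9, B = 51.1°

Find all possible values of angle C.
b/sin(B) = c/sin(C)  ⇒  sin(C) = c·sin(B)/b = 6.9·sin(51.1°)/9.9
sin(51.1°) ≈ 0.778243
sin(C) ≈ 6.9·0.778243/9.9 ≈ 5.36988/9.9 ≈ 0.542412
Candidate 1: C₁ = arcsin(0.542412) ≈ 32.848°  →  A = 180° − 51.1° − 32.848° ≈ 96.052° > 0, valid
Candidate 2: C₂ = 180° − C₁ ≈ 147.152°  →  A = 180° − 51.1° − 147.152° ≈ -18.252° ≤ 0, not a valid triangle

C = 32.85° (one solution)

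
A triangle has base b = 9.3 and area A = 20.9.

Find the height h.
A = ½·b·h  ⇒  h = 2A/b = 2·20.9/9.3 = 41.8/9.3 ≈ 4.49462

h = 4.495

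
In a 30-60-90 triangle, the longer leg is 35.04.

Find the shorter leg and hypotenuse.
In a 30-60-90 triangle the sides are in ratio 1 : √3 : 2, so short leg = long leg/√3 and hypotenuse = 2·(short leg).
Short leg = 35.04/√3 ≈ 35.04/1.73205 ≈ 20.2304
Hypotenuse = 2·20.2304 ≈ 40.4607

Short leg = 20.23, Hypotenuse = 40.46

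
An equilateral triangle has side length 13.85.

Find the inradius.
r = Area/s with s the semi-perimeter.
Area = (√3/4)·13.85² = (√3/4)·191.8225 ≈ 0.433013·191.8225 ≈ 83.0616
s = 3·13.85/2 = 20.775
r ≈ 83.0616/20.775 ≈ 3.99815
(Equivalently r = side/(2√3) = 13.85/3.4641 ≈ 3.99815.)

r = 3.998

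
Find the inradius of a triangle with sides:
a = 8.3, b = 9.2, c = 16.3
r = Area/s where s is the semi-perimeter.
s = (8.3 + 9.2 + 16.3)/2 = 33.8/2 = 16.9
Area = √(s(s−a)(s−b)(s−c)) = √(16.9·8.6·7.7·0.6) ≈ √671.471 ≈ 25.9128
r ≈ 25.9128/16.9 ≈ 1.5333

r = 1.533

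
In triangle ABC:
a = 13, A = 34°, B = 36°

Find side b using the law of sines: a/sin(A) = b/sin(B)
a/sin(A) = b/sin(B)  ⇒  b = a·sin(B)/sin(A) = 13·sin(36°)/sin(34°)
sin(36°) ≈ 0.587785, sin(34°) ≈ 0.559193
b ≈ 13·0.587785/0.559193 ≈ 7.64121/0.559193 ≈ 13.6647

b = 13.66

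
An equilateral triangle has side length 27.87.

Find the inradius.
r = Area/s with s the semi-perimeter.
Area = (√3/4)·27.87² = (√3/4)·776.7369 ≈ 0.433013·776.7369 ≈ 336.337
s = 3·27.87/2 = 41.805
r ≈ 336.337/41.805 ≈ 8.04538
(Equivalently r = side/(2√3) = 27.87/3.4641 ≈ 8.04538.)

r = 8.045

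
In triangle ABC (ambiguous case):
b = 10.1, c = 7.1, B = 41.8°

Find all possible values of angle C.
b/sin(B) = c/sin(C)  ⇒  sin(C) = c·sin(B)/b = 7.1·sin(41.8°)/10.1
sin(41.8°) ≈ 0.666532
sin(C) ≈ 7.1·0.666532/10.1 ≈ 4.73238/10.1 ≈ 0.468553
Candidate 1: C₁ = arcsin(0.468553) ≈ 27.9404°  →  A = 180° − 41.8° − 27.9404° ≈ 110.26° > 0, valid
Candidate 2: C₂ = 180° − C₁ ≈ 152.06°  →  A = 180° − 41.8° − 152.06° ≈ -13.8596° ≤ 0, not a valid triangle

C = 27.94° (one solution)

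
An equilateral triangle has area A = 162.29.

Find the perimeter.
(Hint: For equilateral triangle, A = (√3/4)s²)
A = (√3/4)s²  ⇒  s² = 4A/√3 = 4·162.29/√3 = 649.16/1.73205 ≈ 374.793
s ≈ √374.793 ≈ 19.3596
Perimeter = 3s ≈ 3·19.3596 ≈ 58.0787

Perimeter = 58.08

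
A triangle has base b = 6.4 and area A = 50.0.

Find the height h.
A = ½·b·h  ⇒  h = 2A/b = 2·50.0/6.4 = 100/6.4 ≈ 15.625

h = 15.62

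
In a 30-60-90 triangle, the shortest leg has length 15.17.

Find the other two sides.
In a 30-60-90 triangle the sides are in ratio 1 : √3 : 2 (short leg : long leg : hypotenuse).
Long leg = 15.17·√3 ≈ 15.17·1.73205 ≈ 26.2752
Hypotenuse = 2·15.17 = 30.34

Long leg = 15.17√3 = 26.28, Hypotenuse = 30.34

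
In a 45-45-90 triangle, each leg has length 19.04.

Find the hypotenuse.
In a 45-45-90 triangle the sides are in ratio 1 : 1 : √2, so hypotenuse = leg·√2.
Hypotenuse = 19.04·√2 ≈ 19.04·1.41421 ≈ 26.9266

Hypotenuse = 19.04√2 = 26.93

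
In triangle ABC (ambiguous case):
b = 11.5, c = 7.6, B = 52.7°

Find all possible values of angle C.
b/sin(B) = c/sin(C)  ⇒  sin(C) = c·sin(B)/b = 7.6·sin(52.7°)/11.5
sin(52.7°) ≈ 0.795473
sin(C) ≈ 7.6·0.795473/11.5 ≈ 6.0456/11.5 ≈ 0.525704
Candidate 1: C₁ = arcsin(0.525704) ≈ 31.7157°  →  A = 180° − 52.7° − 31.7157° ≈ 95.5843° > 0, valid
Candidate 2: C₂ = 180° − C₁ ≈ 148.284°  →  A = 180° − 52.7° − 148.284° ≈ -20.9843° ≤ 0, not a valid triangle

C = 31.72° (one solution)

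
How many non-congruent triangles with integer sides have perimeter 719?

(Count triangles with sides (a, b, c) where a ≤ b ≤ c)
Let a ≤ b ≤ c with a + b + c = 719. The only binding inequality is a + b > c, i.e. 719 − c > c, so c < 719/2; and c ≥ 719/3 since c is the largest side.
So 240 ≤ c ≤ 359. For each c, b runs from ⌈(719 − c)/2⌉ up to c (then a = 719 − b − c satisfies 1 ≤ a ≤ b automatically), giving c − ⌈(719 − c)/2⌉ + 1 choices.
Summing over c: 1 + 3 + 4 + 6 + … + 178 + 180  (120 terms, c = 240, …, 359) = 10860
Check (closed form: nearest integer to p²/48 for even p, (p+3)²/48 for odd p): (719+3)²/48 = 722²/48 = 521284/48 ≈ 10860.08 → 10860

10860 triangles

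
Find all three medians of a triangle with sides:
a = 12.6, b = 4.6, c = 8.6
Median formula: m_a = ½√(2b² + 2c² − a²) (and cyclically). a² = 158.76, b² = 21.16, c² = 73.96.
m_a = ½√(2·21.16 + 2·73.96 − 158.76) = ½√31.48 ≈ ½·5.6107 ≈ 2.80535
m_b = ½√(2·158.76 + 2·73.96 − 21.16) = ½√444.28 ≈ ½·21.078 ≈ 10.539
m_c = ½√(2·158.76 + 2·21.16 − 73.96) = ½√285.88 ≈ ½·16.908 ≈ 8.45399

m_a = 2.805, m_b = 10.54, m_c = 8.454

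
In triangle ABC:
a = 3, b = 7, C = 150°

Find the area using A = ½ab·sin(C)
A = ½·a·b·sin(C) = ½·3·7·sin(150°)
sin(150°) ≈ 0.5
A ≈ ½·21·0.5 = 10.5·0.5 ≈ 5.25

Area = 5.25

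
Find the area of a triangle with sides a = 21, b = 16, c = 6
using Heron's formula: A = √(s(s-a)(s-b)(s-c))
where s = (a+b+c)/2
s = (21 + 16 + 6)/2 = 43/2 = 21.5
s − a = 0.5, s − b = 5.5, s − c = 15.5
s(s−a)(s−b)(s−c) = 21.5·0.5·5.5·15.5 = 916.4375
Area = √916.4375 ≈ 30.2727

s = 21.5, Area = 30.27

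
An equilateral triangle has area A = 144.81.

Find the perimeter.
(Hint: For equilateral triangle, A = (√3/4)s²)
A = (√3/4)s²  ⇒  s² = 4A/√3 = 4·144.81/√3 = 579.24/1.73205 ≈ 334.424
s ≈ √334.424 ≈ 18.2873
Perimeter = 3s ≈ 3·18.2873 ≈ 54.8618

Perimeter = 54.86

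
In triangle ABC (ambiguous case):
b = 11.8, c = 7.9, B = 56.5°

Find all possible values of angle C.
b/sin(B) = c/sin(C)  ⇒  sin(C) = c·sin(B)/b = 7.9·sin(56.5°)/11.8
sin(56.5°) ≈ 0.833886
sin(C) ≈ 7.9·0.833886/11.8 ≈ 6.5877/11.8 ≈ 0.558279
Candidate 1: C₁ = arcsin(0.558279) ≈ 33.9369°  →  A = 180° − 56.5° − 33.9369° ≈ 89.5631° > 0, valid
Candidate 2: C₂ = 180° − C₁ ≈ 146.063°  →  A = 180° − 56.5° − 146.063° ≈ -22.5631° ≤ 0, not a valid triangle

C = 33.94° (one solution)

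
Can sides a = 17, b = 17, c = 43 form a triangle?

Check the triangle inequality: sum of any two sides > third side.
a + b vs c: 17 + 17 = 34 ≤ 43  ✗
a + c vs b: 17 + 43 = 60 > 17  ✓
b + c vs a: 17 + 43 = 60 > 17  ✓

No: 17 + 17 = 34 is not > 43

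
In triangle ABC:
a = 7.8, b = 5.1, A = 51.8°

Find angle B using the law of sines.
a/sin(A) = b/sin(B)  ⇒  sin(B) = b·sin(A)/a = 5.1·sin(51.8°)/7.8
sin(51.8°) ≈ 0.785857
sin(B) ≈ 5.1·0.785857/7.8 ≈ 4.00787/7.8 ≈ 0.51383
B = arcsin(0.51383) ≈ 30.9192°
(Since b ≤ a we need B ≤ A, so the obtuse alternative 180° − 30.9192° ≈ 149.081° is rejected.)

B = 30.92°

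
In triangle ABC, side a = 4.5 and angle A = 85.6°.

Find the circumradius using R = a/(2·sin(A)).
R = a/(2·sin(A)) = 4.5/(2·sin(85.6°))
sin(85.6°) ≈ 0.997053
R ≈ 4.5/(2·0.997053) = 4.5/1.99411 ≈ 2.25665

R = 2.257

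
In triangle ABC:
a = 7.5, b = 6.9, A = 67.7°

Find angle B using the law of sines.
a/sin(A) = b/sin(B)  ⇒  sin(B) = b·sin(A)/a = 6.9·sin(67.7°)/7.5
sin(67.7°) ≈ 0.92521
sin(B) ≈ 6.9·0.92521/7.5 ≈ 6.38395/7.5 ≈ 0.851193
B = arcsin(0.851193) ≈ 58.3417°
(Since b ≤ a we need B ≤ A, so the obtuse alternative 180° − 58.3417° ≈ 121.658° is rejected.)

B = 58.34°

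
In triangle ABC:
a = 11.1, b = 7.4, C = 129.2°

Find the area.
Two sides and the included angle (SAS): A = ½·a·b·sin(C) = ½·11.1·7.4·sin(129.2°)
sin(129.2°) ≈ 0.774944
A ≈ ½·82.14·0.774944 = 41.07·0.774944 ≈ 31.827

Area = 31.83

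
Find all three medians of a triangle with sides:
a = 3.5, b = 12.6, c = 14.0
Median formula: m_a = ½√(2b² + 2c² − a²) (and cyclically). a² = 12.25, b² = 158.76, c² = 196.
m_a = ½√(2·158.76 + 2·196 − 12.25) = ½√697.27 ≈ ½·26.4059 ≈ 13.2029
m_b = ½√(2·12.25 + 2·196 − 158.76) = ½√257.74 ≈ ½·16.0543 ≈ 8.02714
m_c = ½√(2·12.25 + 2·158.76 − 196) = ½√146.02 ≈ ½·12.0839 ≈ 6.04194

m_a = 13.2, m_b = 8.027, m_c = 6.042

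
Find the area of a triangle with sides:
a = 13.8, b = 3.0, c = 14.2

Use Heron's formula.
s = (13.8 + 3.0 + 14.2)/2 = 31/2 = 15.5
s − a = 1.7, s − b = 12.5, s − c = 1.3
s(s−a)(s−b)(s−c) = 15.5·1.7·12.5·1.3 ≈ 428.188
Area = √428.188 ≈ 20.6927

Area = 20.69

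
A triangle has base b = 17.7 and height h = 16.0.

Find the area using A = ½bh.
A = ½·b·h = ½·17.7·16.0 = ½·283.2 = 141.6

Area = 141.6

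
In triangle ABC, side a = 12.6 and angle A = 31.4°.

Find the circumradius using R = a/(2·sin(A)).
R = a/(2·sin(A)) = 12.6/(2·sin(31.4°))
sin(31.4°) ≈ 0.52101
R ≈ 12.6/(2·0.52101) = 12.6/1.04202 ≈ 12.0919

R = 12.09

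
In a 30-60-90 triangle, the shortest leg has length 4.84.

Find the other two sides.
In a 30-60-90 triangle the sides are in ratio 1 : √3 : 2 (short leg : long leg : hypotenuse).
Long leg = 4.84·√3 ≈ 4.84·1.73205 ≈ 8.38313
Hypotenuse = 2·4.84 = 9.68

Long leg = 4.84√3 = 8.383, Hypotenuse = 9.68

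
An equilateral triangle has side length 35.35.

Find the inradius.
r = Area/s with s the semi-perimeter.
Area = (√3/4)·35.35² = (√3/4)·1249.6225 ≈ 0.433013·1249.6225 ≈ 541.102
s = 3·35.35/2 = 53.025
r ≈ 541.102/53.025 ≈ 10.2047
(Equivalently r = side/(2√3) = 35.35/3.4641 ≈ 10.2047.)

r = 10.2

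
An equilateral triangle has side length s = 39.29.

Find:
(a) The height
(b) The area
(a) The height splits the triangle into two 30-60-90 halves: h = s·√3/2 = 39.29·1.73205/2 ≈ 68.0523/2 ≈ 34.0261
(b) Area = (√3/4)·s² = (√3/4)·39.29² = (√3/4)·1543.7041 ≈ 0.433013·1543.7041 ≈ 668.443

Height = 34.03, Area = 668.4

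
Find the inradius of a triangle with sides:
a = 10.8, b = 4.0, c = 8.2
r = Area/s where s is the semi-perimeter.
s = (10.8 + 4.0 + 8.2)/2 = 23/2 = 11.5
Area = √(s(s−a)(s−b)(s−c)) = √(11.5·0.7·7.5·3.3) ≈ √199.238 ≈ 14.1152
r ≈ 14.1152/11.5 ≈ 1.2274

r = 1.227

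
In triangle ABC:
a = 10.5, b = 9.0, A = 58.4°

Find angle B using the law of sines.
a/sin(A) = b/sin(B)  ⇒  sin(B) = b·sin(A)/a = 9.0·sin(58.4°)/10.5
sin(58.4°) ≈ 0.851727
sin(B) ≈ 9.0·0.851727/10.5 ≈ 7.66554/10.5 ≈ 0.730052
B = arcsin(0.730052) ≈ 46.8907°
(Since b ≤ a we need B ≤ A, so the obtuse alternative 180° − 46.8907° ≈ 133.109° is rejected.)

B = 46.89°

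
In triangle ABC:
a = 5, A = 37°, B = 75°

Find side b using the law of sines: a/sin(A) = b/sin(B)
a/sin(A) = b/sin(B)  ⇒  b = a·sin(B)/sin(A) = 5·sin(75°)/sin(37°)
sin(75°) ≈ 0.965926, sin(37°) ≈ 0.601815
b ≈ 5·0.965926/0.601815 ≈ 4.82963/0.601815 ≈ 8.02511

b = 8.025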